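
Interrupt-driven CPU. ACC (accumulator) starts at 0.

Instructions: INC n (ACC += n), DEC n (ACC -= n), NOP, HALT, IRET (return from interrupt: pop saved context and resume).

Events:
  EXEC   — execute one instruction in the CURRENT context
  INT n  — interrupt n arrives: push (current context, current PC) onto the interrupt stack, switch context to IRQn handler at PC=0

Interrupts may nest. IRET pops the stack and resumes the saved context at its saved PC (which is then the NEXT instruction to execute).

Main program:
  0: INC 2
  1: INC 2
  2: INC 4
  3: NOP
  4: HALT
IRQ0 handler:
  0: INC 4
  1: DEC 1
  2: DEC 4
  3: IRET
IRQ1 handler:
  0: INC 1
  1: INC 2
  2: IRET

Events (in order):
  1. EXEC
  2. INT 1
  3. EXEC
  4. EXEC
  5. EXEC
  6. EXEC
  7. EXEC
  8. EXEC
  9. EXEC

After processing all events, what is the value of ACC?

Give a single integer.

Answer: 11

Derivation:
Event 1 (EXEC): [MAIN] PC=0: INC 2 -> ACC=2
Event 2 (INT 1): INT 1 arrives: push (MAIN, PC=1), enter IRQ1 at PC=0 (depth now 1)
Event 3 (EXEC): [IRQ1] PC=0: INC 1 -> ACC=3
Event 4 (EXEC): [IRQ1] PC=1: INC 2 -> ACC=5
Event 5 (EXEC): [IRQ1] PC=2: IRET -> resume MAIN at PC=1 (depth now 0)
Event 6 (EXEC): [MAIN] PC=1: INC 2 -> ACC=7
Event 7 (EXEC): [MAIN] PC=2: INC 4 -> ACC=11
Event 8 (EXEC): [MAIN] PC=3: NOP
Event 9 (EXEC): [MAIN] PC=4: HALT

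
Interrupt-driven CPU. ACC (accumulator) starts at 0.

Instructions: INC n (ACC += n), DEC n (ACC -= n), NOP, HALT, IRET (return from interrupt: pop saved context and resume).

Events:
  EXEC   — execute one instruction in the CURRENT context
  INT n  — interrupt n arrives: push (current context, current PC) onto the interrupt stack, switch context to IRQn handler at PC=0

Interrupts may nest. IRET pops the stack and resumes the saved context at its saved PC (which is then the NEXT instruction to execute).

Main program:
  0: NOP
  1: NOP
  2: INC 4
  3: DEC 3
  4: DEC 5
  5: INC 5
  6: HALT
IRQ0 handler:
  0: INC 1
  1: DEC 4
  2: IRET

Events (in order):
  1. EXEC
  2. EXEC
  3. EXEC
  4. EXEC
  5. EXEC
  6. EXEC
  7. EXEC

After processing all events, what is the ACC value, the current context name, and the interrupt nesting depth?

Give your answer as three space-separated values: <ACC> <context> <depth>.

Event 1 (EXEC): [MAIN] PC=0: NOP
Event 2 (EXEC): [MAIN] PC=1: NOP
Event 3 (EXEC): [MAIN] PC=2: INC 4 -> ACC=4
Event 4 (EXEC): [MAIN] PC=3: DEC 3 -> ACC=1
Event 5 (EXEC): [MAIN] PC=4: DEC 5 -> ACC=-4
Event 6 (EXEC): [MAIN] PC=5: INC 5 -> ACC=1
Event 7 (EXEC): [MAIN] PC=6: HALT

Answer: 1 MAIN 0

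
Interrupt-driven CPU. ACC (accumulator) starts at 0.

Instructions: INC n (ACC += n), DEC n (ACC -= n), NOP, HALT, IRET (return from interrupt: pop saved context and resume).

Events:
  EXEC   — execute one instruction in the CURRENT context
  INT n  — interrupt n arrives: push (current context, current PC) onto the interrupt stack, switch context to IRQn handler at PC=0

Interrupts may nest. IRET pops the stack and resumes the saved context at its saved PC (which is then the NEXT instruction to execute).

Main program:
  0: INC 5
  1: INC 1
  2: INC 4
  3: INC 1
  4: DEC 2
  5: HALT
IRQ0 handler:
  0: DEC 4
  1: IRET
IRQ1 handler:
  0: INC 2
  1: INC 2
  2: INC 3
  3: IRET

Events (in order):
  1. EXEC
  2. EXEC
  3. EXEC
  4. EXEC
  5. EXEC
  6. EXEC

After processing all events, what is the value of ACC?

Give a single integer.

Event 1 (EXEC): [MAIN] PC=0: INC 5 -> ACC=5
Event 2 (EXEC): [MAIN] PC=1: INC 1 -> ACC=6
Event 3 (EXEC): [MAIN] PC=2: INC 4 -> ACC=10
Event 4 (EXEC): [MAIN] PC=3: INC 1 -> ACC=11
Event 5 (EXEC): [MAIN] PC=4: DEC 2 -> ACC=9
Event 6 (EXEC): [MAIN] PC=5: HALT

Answer: 9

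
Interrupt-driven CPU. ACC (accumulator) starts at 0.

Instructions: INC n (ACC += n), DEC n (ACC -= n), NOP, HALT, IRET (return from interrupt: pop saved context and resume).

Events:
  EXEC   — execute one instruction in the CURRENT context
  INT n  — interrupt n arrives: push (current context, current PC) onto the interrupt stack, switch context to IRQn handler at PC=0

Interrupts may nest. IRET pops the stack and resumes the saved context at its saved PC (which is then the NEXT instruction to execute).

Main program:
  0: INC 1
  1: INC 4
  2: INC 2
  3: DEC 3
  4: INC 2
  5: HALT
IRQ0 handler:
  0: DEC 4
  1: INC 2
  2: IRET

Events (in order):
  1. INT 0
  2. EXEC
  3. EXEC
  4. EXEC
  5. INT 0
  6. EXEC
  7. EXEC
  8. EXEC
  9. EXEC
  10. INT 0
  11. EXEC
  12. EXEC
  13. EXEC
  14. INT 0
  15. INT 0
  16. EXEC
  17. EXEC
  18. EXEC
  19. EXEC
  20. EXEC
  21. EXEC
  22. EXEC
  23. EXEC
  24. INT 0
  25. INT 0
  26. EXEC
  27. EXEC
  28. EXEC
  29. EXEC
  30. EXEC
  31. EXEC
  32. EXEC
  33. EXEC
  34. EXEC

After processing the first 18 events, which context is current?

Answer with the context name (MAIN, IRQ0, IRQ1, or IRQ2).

Answer: IRQ0

Derivation:
Event 1 (INT 0): INT 0 arrives: push (MAIN, PC=0), enter IRQ0 at PC=0 (depth now 1)
Event 2 (EXEC): [IRQ0] PC=0: DEC 4 -> ACC=-4
Event 3 (EXEC): [IRQ0] PC=1: INC 2 -> ACC=-2
Event 4 (EXEC): [IRQ0] PC=2: IRET -> resume MAIN at PC=0 (depth now 0)
Event 5 (INT 0): INT 0 arrives: push (MAIN, PC=0), enter IRQ0 at PC=0 (depth now 1)
Event 6 (EXEC): [IRQ0] PC=0: DEC 4 -> ACC=-6
Event 7 (EXEC): [IRQ0] PC=1: INC 2 -> ACC=-4
Event 8 (EXEC): [IRQ0] PC=2: IRET -> resume MAIN at PC=0 (depth now 0)
Event 9 (EXEC): [MAIN] PC=0: INC 1 -> ACC=-3
Event 10 (INT 0): INT 0 arrives: push (MAIN, PC=1), enter IRQ0 at PC=0 (depth now 1)
Event 11 (EXEC): [IRQ0] PC=0: DEC 4 -> ACC=-7
Event 12 (EXEC): [IRQ0] PC=1: INC 2 -> ACC=-5
Event 13 (EXEC): [IRQ0] PC=2: IRET -> resume MAIN at PC=1 (depth now 0)
Event 14 (INT 0): INT 0 arrives: push (MAIN, PC=1), enter IRQ0 at PC=0 (depth now 1)
Event 15 (INT 0): INT 0 arrives: push (IRQ0, PC=0), enter IRQ0 at PC=0 (depth now 2)
Event 16 (EXEC): [IRQ0] PC=0: DEC 4 -> ACC=-9
Event 17 (EXEC): [IRQ0] PC=1: INC 2 -> ACC=-7
Event 18 (EXEC): [IRQ0] PC=2: IRET -> resume IRQ0 at PC=0 (depth now 1)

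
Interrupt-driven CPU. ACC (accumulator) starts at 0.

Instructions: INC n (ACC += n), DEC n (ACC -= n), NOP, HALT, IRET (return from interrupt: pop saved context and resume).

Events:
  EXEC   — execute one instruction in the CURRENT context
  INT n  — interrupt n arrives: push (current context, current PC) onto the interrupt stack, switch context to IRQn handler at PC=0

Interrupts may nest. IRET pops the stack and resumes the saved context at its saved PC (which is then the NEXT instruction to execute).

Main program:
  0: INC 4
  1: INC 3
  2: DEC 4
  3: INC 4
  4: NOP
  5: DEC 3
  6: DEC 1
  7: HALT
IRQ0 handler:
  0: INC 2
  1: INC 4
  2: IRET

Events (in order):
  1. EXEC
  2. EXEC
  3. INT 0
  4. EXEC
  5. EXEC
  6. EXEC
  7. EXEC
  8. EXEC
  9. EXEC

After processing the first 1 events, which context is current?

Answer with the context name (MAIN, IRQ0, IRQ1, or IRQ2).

Event 1 (EXEC): [MAIN] PC=0: INC 4 -> ACC=4

Answer: MAIN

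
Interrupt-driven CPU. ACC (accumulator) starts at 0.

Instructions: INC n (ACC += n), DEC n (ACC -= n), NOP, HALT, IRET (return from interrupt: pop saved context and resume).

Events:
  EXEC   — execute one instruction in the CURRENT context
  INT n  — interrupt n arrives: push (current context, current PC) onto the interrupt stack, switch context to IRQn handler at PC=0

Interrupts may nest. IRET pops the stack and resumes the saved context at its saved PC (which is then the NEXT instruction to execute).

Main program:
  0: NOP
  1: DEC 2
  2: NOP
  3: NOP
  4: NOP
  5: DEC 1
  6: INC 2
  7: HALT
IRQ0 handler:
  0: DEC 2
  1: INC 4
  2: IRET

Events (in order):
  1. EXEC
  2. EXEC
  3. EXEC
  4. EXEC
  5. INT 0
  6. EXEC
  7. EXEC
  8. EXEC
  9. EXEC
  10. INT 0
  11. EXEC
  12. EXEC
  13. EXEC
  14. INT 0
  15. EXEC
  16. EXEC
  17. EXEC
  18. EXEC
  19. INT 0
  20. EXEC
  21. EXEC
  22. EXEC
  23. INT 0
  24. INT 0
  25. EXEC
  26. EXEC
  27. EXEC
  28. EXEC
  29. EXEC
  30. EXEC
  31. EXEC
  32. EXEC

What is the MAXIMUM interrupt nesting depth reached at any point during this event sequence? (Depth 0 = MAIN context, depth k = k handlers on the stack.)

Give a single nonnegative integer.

Answer: 2

Derivation:
Event 1 (EXEC): [MAIN] PC=0: NOP [depth=0]
Event 2 (EXEC): [MAIN] PC=1: DEC 2 -> ACC=-2 [depth=0]
Event 3 (EXEC): [MAIN] PC=2: NOP [depth=0]
Event 4 (EXEC): [MAIN] PC=3: NOP [depth=0]
Event 5 (INT 0): INT 0 arrives: push (MAIN, PC=4), enter IRQ0 at PC=0 (depth now 1) [depth=1]
Event 6 (EXEC): [IRQ0] PC=0: DEC 2 -> ACC=-4 [depth=1]
Event 7 (EXEC): [IRQ0] PC=1: INC 4 -> ACC=0 [depth=1]
Event 8 (EXEC): [IRQ0] PC=2: IRET -> resume MAIN at PC=4 (depth now 0) [depth=0]
Event 9 (EXEC): [MAIN] PC=4: NOP [depth=0]
Event 10 (INT 0): INT 0 arrives: push (MAIN, PC=5), enter IRQ0 at PC=0 (depth now 1) [depth=1]
Event 11 (EXEC): [IRQ0] PC=0: DEC 2 -> ACC=-2 [depth=1]
Event 12 (EXEC): [IRQ0] PC=1: INC 4 -> ACC=2 [depth=1]
Event 13 (EXEC): [IRQ0] PC=2: IRET -> resume MAIN at PC=5 (depth now 0) [depth=0]
Event 14 (INT 0): INT 0 arrives: push (MAIN, PC=5), enter IRQ0 at PC=0 (depth now 1) [depth=1]
Event 15 (EXEC): [IRQ0] PC=0: DEC 2 -> ACC=0 [depth=1]
Event 16 (EXEC): [IRQ0] PC=1: INC 4 -> ACC=4 [depth=1]
Event 17 (EXEC): [IRQ0] PC=2: IRET -> resume MAIN at PC=5 (depth now 0) [depth=0]
Event 18 (EXEC): [MAIN] PC=5: DEC 1 -> ACC=3 [depth=0]
Event 19 (INT 0): INT 0 arrives: push (MAIN, PC=6), enter IRQ0 at PC=0 (depth now 1) [depth=1]
Event 20 (EXEC): [IRQ0] PC=0: DEC 2 -> ACC=1 [depth=1]
Event 21 (EXEC): [IRQ0] PC=1: INC 4 -> ACC=5 [depth=1]
Event 22 (EXEC): [IRQ0] PC=2: IRET -> resume MAIN at PC=6 (depth now 0) [depth=0]
Event 23 (INT 0): INT 0 arrives: push (MAIN, PC=6), enter IRQ0 at PC=0 (depth now 1) [depth=1]
Event 24 (INT 0): INT 0 arrives: push (IRQ0, PC=0), enter IRQ0 at PC=0 (depth now 2) [depth=2]
Event 25 (EXEC): [IRQ0] PC=0: DEC 2 -> ACC=3 [depth=2]
Event 26 (EXEC): [IRQ0] PC=1: INC 4 -> ACC=7 [depth=2]
Event 27 (EXEC): [IRQ0] PC=2: IRET -> resume IRQ0 at PC=0 (depth now 1) [depth=1]
Event 28 (EXEC): [IRQ0] PC=0: DEC 2 -> ACC=5 [depth=1]
Event 29 (EXEC): [IRQ0] PC=1: INC 4 -> ACC=9 [depth=1]
Event 30 (EXEC): [IRQ0] PC=2: IRET -> resume MAIN at PC=6 (depth now 0) [depth=0]
Event 31 (EXEC): [MAIN] PC=6: INC 2 -> ACC=11 [depth=0]
Event 32 (EXEC): [MAIN] PC=7: HALT [depth=0]
Max depth observed: 2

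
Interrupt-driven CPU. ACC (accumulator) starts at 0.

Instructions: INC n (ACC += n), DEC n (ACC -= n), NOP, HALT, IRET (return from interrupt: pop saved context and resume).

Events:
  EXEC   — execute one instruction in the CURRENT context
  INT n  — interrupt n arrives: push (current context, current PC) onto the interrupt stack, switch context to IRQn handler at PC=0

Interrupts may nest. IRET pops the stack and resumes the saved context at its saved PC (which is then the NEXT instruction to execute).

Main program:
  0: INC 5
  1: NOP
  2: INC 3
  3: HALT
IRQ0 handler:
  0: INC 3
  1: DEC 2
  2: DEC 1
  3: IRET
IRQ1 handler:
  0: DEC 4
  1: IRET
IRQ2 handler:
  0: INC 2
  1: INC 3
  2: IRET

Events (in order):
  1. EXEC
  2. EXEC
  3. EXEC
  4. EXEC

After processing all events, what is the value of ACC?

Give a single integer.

Answer: 8

Derivation:
Event 1 (EXEC): [MAIN] PC=0: INC 5 -> ACC=5
Event 2 (EXEC): [MAIN] PC=1: NOP
Event 3 (EXEC): [MAIN] PC=2: INC 3 -> ACC=8
Event 4 (EXEC): [MAIN] PC=3: HALT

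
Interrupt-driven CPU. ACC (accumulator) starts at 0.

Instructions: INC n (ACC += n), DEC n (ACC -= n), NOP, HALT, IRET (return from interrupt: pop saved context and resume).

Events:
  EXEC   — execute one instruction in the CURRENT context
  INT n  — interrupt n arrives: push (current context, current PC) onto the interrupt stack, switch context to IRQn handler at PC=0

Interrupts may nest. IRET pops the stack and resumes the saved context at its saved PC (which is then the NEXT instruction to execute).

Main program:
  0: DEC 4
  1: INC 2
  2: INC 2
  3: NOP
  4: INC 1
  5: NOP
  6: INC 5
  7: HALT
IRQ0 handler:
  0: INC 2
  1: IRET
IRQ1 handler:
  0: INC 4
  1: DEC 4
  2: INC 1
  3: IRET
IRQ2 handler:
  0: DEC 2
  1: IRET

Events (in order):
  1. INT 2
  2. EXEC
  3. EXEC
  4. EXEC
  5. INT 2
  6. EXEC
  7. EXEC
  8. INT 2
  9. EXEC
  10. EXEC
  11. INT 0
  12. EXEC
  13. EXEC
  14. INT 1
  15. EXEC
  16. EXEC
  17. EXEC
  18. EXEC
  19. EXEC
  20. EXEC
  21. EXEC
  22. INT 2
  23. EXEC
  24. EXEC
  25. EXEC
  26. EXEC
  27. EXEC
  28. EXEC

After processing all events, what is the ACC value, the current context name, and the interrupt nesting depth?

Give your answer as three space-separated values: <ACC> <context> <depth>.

Answer: 1 MAIN 0

Derivation:
Event 1 (INT 2): INT 2 arrives: push (MAIN, PC=0), enter IRQ2 at PC=0 (depth now 1)
Event 2 (EXEC): [IRQ2] PC=0: DEC 2 -> ACC=-2
Event 3 (EXEC): [IRQ2] PC=1: IRET -> resume MAIN at PC=0 (depth now 0)
Event 4 (EXEC): [MAIN] PC=0: DEC 4 -> ACC=-6
Event 5 (INT 2): INT 2 arrives: push (MAIN, PC=1), enter IRQ2 at PC=0 (depth now 1)
Event 6 (EXEC): [IRQ2] PC=0: DEC 2 -> ACC=-8
Event 7 (EXEC): [IRQ2] PC=1: IRET -> resume MAIN at PC=1 (depth now 0)
Event 8 (INT 2): INT 2 arrives: push (MAIN, PC=1), enter IRQ2 at PC=0 (depth now 1)
Event 9 (EXEC): [IRQ2] PC=0: DEC 2 -> ACC=-10
Event 10 (EXEC): [IRQ2] PC=1: IRET -> resume MAIN at PC=1 (depth now 0)
Event 11 (INT 0): INT 0 arrives: push (MAIN, PC=1), enter IRQ0 at PC=0 (depth now 1)
Event 12 (EXEC): [IRQ0] PC=0: INC 2 -> ACC=-8
Event 13 (EXEC): [IRQ0] PC=1: IRET -> resume MAIN at PC=1 (depth now 0)
Event 14 (INT 1): INT 1 arrives: push (MAIN, PC=1), enter IRQ1 at PC=0 (depth now 1)
Event 15 (EXEC): [IRQ1] PC=0: INC 4 -> ACC=-4
Event 16 (EXEC): [IRQ1] PC=1: DEC 4 -> ACC=-8
Event 17 (EXEC): [IRQ1] PC=2: INC 1 -> ACC=-7
Event 18 (EXEC): [IRQ1] PC=3: IRET -> resume MAIN at PC=1 (depth now 0)
Event 19 (EXEC): [MAIN] PC=1: INC 2 -> ACC=-5
Event 20 (EXEC): [MAIN] PC=2: INC 2 -> ACC=-3
Event 21 (EXEC): [MAIN] PC=3: NOP
Event 22 (INT 2): INT 2 arrives: push (MAIN, PC=4), enter IRQ2 at PC=0 (depth now 1)
Event 23 (EXEC): [IRQ2] PC=0: DEC 2 -> ACC=-5
Event 24 (EXEC): [IRQ2] PC=1: IRET -> resume MAIN at PC=4 (depth now 0)
Event 25 (EXEC): [MAIN] PC=4: INC 1 -> ACC=-4
Event 26 (EXEC): [MAIN] PC=5: NOP
Event 27 (EXEC): [MAIN] PC=6: INC 5 -> ACC=1
Event 28 (EXEC): [MAIN] PC=7: HALT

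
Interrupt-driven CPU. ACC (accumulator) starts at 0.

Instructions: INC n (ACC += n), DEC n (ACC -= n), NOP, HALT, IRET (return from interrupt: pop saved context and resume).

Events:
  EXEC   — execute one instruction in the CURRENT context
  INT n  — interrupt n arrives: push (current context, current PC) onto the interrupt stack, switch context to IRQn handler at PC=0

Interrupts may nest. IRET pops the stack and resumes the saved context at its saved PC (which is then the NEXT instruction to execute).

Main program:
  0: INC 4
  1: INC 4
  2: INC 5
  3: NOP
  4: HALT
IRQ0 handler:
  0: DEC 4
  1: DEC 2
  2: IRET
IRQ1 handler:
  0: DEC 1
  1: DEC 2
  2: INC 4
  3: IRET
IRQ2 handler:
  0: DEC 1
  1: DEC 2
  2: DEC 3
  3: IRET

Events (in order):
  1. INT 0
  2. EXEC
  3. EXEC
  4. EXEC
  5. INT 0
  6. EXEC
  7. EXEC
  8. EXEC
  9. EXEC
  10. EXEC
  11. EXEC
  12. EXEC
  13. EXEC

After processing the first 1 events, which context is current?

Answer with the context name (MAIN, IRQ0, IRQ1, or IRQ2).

Event 1 (INT 0): INT 0 arrives: push (MAIN, PC=0), enter IRQ0 at PC=0 (depth now 1)

Answer: IRQ0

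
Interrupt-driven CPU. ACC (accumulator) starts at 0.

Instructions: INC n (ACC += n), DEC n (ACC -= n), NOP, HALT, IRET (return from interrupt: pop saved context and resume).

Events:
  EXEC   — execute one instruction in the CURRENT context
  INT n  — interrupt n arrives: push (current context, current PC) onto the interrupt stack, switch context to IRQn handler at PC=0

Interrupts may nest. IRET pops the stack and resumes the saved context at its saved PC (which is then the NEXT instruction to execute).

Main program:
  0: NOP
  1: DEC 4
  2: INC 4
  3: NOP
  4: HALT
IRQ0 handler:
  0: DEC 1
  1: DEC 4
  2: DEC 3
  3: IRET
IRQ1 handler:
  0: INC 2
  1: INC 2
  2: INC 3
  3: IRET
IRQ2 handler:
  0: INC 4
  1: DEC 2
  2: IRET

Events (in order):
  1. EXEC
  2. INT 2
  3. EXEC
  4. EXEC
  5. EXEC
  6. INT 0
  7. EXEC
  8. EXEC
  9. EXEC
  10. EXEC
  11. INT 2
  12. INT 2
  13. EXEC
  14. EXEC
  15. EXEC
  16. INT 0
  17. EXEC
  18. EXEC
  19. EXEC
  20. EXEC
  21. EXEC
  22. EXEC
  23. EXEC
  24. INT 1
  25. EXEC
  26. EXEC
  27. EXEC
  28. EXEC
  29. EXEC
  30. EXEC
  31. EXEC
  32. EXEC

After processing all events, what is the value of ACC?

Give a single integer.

Event 1 (EXEC): [MAIN] PC=0: NOP
Event 2 (INT 2): INT 2 arrives: push (MAIN, PC=1), enter IRQ2 at PC=0 (depth now 1)
Event 3 (EXEC): [IRQ2] PC=0: INC 4 -> ACC=4
Event 4 (EXEC): [IRQ2] PC=1: DEC 2 -> ACC=2
Event 5 (EXEC): [IRQ2] PC=2: IRET -> resume MAIN at PC=1 (depth now 0)
Event 6 (INT 0): INT 0 arrives: push (MAIN, PC=1), enter IRQ0 at PC=0 (depth now 1)
Event 7 (EXEC): [IRQ0] PC=0: DEC 1 -> ACC=1
Event 8 (EXEC): [IRQ0] PC=1: DEC 4 -> ACC=-3
Event 9 (EXEC): [IRQ0] PC=2: DEC 3 -> ACC=-6
Event 10 (EXEC): [IRQ0] PC=3: IRET -> resume MAIN at PC=1 (depth now 0)
Event 11 (INT 2): INT 2 arrives: push (MAIN, PC=1), enter IRQ2 at PC=0 (depth now 1)
Event 12 (INT 2): INT 2 arrives: push (IRQ2, PC=0), enter IRQ2 at PC=0 (depth now 2)
Event 13 (EXEC): [IRQ2] PC=0: INC 4 -> ACC=-2
Event 14 (EXEC): [IRQ2] PC=1: DEC 2 -> ACC=-4
Event 15 (EXEC): [IRQ2] PC=2: IRET -> resume IRQ2 at PC=0 (depth now 1)
Event 16 (INT 0): INT 0 arrives: push (IRQ2, PC=0), enter IRQ0 at PC=0 (depth now 2)
Event 17 (EXEC): [IRQ0] PC=0: DEC 1 -> ACC=-5
Event 18 (EXEC): [IRQ0] PC=1: DEC 4 -> ACC=-9
Event 19 (EXEC): [IRQ0] PC=2: DEC 3 -> ACC=-12
Event 20 (EXEC): [IRQ0] PC=3: IRET -> resume IRQ2 at PC=0 (depth now 1)
Event 21 (EXEC): [IRQ2] PC=0: INC 4 -> ACC=-8
Event 22 (EXEC): [IRQ2] PC=1: DEC 2 -> ACC=-10
Event 23 (EXEC): [IRQ2] PC=2: IRET -> resume MAIN at PC=1 (depth now 0)
Event 24 (INT 1): INT 1 arrives: push (MAIN, PC=1), enter IRQ1 at PC=0 (depth now 1)
Event 25 (EXEC): [IRQ1] PC=0: INC 2 -> ACC=-8
Event 26 (EXEC): [IRQ1] PC=1: INC 2 -> ACC=-6
Event 27 (EXEC): [IRQ1] PC=2: INC 3 -> ACC=-3
Event 28 (EXEC): [IRQ1] PC=3: IRET -> resume MAIN at PC=1 (depth now 0)
Event 29 (EXEC): [MAIN] PC=1: DEC 4 -> ACC=-7
Event 30 (EXEC): [MAIN] PC=2: INC 4 -> ACC=-3
Event 31 (EXEC): [MAIN] PC=3: NOP
Event 32 (EXEC): [MAIN] PC=4: HALT

Answer: -3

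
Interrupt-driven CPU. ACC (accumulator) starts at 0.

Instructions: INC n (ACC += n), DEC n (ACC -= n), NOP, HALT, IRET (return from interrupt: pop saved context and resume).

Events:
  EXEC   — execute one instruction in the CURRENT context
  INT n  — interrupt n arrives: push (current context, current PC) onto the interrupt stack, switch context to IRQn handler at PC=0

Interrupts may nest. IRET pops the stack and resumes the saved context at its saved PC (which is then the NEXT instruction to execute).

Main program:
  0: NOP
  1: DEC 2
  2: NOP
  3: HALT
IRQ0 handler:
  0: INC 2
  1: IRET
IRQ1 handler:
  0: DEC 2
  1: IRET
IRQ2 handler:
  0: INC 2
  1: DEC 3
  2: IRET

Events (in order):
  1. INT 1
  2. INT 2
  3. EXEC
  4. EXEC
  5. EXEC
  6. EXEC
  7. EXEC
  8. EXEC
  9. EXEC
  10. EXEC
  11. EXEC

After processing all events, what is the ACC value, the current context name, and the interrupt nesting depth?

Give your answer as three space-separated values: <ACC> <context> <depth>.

Event 1 (INT 1): INT 1 arrives: push (MAIN, PC=0), enter IRQ1 at PC=0 (depth now 1)
Event 2 (INT 2): INT 2 arrives: push (IRQ1, PC=0), enter IRQ2 at PC=0 (depth now 2)
Event 3 (EXEC): [IRQ2] PC=0: INC 2 -> ACC=2
Event 4 (EXEC): [IRQ2] PC=1: DEC 3 -> ACC=-1
Event 5 (EXEC): [IRQ2] PC=2: IRET -> resume IRQ1 at PC=0 (depth now 1)
Event 6 (EXEC): [IRQ1] PC=0: DEC 2 -> ACC=-3
Event 7 (EXEC): [IRQ1] PC=1: IRET -> resume MAIN at PC=0 (depth now 0)
Event 8 (EXEC): [MAIN] PC=0: NOP
Event 9 (EXEC): [MAIN] PC=1: DEC 2 -> ACC=-5
Event 10 (EXEC): [MAIN] PC=2: NOP
Event 11 (EXEC): [MAIN] PC=3: HALT

Answer: -5 MAIN 0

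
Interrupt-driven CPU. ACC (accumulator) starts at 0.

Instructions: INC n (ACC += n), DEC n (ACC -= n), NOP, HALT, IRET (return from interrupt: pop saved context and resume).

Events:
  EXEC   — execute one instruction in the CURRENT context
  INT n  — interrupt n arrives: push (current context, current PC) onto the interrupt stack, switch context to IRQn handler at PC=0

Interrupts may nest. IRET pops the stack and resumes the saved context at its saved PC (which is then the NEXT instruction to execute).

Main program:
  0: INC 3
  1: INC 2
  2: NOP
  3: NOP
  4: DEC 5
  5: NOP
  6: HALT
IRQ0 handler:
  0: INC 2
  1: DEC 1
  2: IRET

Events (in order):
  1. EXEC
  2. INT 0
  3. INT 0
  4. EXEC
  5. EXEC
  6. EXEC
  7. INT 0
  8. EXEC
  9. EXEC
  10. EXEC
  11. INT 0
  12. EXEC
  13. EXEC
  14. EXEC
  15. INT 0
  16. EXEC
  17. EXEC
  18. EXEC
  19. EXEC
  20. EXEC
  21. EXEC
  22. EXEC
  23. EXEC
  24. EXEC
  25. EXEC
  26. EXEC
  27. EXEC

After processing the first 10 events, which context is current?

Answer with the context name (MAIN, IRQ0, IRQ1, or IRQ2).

Event 1 (EXEC): [MAIN] PC=0: INC 3 -> ACC=3
Event 2 (INT 0): INT 0 arrives: push (MAIN, PC=1), enter IRQ0 at PC=0 (depth now 1)
Event 3 (INT 0): INT 0 arrives: push (IRQ0, PC=0), enter IRQ0 at PC=0 (depth now 2)
Event 4 (EXEC): [IRQ0] PC=0: INC 2 -> ACC=5
Event 5 (EXEC): [IRQ0] PC=1: DEC 1 -> ACC=4
Event 6 (EXEC): [IRQ0] PC=2: IRET -> resume IRQ0 at PC=0 (depth now 1)
Event 7 (INT 0): INT 0 arrives: push (IRQ0, PC=0), enter IRQ0 at PC=0 (depth now 2)
Event 8 (EXEC): [IRQ0] PC=0: INC 2 -> ACC=6
Event 9 (EXEC): [IRQ0] PC=1: DEC 1 -> ACC=5
Event 10 (EXEC): [IRQ0] PC=2: IRET -> resume IRQ0 at PC=0 (depth now 1)

Answer: IRQ0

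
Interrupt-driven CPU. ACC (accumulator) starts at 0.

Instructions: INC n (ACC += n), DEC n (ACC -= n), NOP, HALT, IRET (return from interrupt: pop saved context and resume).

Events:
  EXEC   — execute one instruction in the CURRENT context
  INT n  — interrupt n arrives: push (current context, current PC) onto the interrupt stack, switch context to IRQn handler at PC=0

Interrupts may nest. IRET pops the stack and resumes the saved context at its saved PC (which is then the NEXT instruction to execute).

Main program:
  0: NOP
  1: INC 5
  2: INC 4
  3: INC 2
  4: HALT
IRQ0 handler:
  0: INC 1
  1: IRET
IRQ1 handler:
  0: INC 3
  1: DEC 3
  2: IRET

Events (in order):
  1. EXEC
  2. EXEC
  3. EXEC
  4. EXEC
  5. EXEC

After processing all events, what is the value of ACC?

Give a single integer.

Answer: 11

Derivation:
Event 1 (EXEC): [MAIN] PC=0: NOP
Event 2 (EXEC): [MAIN] PC=1: INC 5 -> ACC=5
Event 3 (EXEC): [MAIN] PC=2: INC 4 -> ACC=9
Event 4 (EXEC): [MAIN] PC=3: INC 2 -> ACC=11
Event 5 (EXEC): [MAIN] PC=4: HALT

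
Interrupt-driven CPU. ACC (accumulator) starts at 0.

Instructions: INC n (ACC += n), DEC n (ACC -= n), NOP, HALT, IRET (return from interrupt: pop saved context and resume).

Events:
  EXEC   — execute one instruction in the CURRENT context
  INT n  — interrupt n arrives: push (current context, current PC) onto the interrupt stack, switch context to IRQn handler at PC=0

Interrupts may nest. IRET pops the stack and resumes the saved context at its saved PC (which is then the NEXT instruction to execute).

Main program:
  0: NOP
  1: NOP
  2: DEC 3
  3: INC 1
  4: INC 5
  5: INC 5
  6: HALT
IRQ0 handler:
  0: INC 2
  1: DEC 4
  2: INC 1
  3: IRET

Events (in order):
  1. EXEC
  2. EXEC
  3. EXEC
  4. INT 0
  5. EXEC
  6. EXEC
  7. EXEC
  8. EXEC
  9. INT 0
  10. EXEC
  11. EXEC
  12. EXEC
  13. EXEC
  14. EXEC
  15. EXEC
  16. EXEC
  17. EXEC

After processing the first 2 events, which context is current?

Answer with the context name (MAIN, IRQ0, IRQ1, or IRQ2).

Event 1 (EXEC): [MAIN] PC=0: NOP
Event 2 (EXEC): [MAIN] PC=1: NOP

Answer: MAIN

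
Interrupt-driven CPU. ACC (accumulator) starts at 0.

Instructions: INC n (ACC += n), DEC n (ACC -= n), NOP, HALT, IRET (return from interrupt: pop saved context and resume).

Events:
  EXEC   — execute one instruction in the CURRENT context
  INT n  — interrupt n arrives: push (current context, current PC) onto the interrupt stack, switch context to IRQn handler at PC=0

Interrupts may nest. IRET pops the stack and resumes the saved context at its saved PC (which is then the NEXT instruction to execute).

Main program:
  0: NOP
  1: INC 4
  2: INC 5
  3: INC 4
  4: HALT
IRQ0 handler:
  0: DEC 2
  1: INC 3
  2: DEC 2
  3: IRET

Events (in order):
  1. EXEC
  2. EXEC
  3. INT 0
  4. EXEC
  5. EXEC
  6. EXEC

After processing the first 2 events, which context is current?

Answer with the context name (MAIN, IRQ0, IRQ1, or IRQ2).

Answer: MAIN

Derivation:
Event 1 (EXEC): [MAIN] PC=0: NOP
Event 2 (EXEC): [MAIN] PC=1: INC 4 -> ACC=4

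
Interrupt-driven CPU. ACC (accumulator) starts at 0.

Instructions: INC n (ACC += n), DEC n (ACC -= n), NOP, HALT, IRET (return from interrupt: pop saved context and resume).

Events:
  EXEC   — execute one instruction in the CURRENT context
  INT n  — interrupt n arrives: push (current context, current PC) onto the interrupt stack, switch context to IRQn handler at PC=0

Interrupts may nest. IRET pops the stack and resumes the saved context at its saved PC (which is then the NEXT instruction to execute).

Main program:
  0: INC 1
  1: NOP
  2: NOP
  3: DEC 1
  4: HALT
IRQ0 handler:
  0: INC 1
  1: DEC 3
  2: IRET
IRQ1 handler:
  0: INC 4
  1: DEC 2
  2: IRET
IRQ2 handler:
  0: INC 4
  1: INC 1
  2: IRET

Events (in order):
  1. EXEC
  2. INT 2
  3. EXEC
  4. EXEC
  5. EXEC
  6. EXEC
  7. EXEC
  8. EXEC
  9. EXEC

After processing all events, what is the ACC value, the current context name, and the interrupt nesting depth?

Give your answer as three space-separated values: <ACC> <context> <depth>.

Answer: 5 MAIN 0

Derivation:
Event 1 (EXEC): [MAIN] PC=0: INC 1 -> ACC=1
Event 2 (INT 2): INT 2 arrives: push (MAIN, PC=1), enter IRQ2 at PC=0 (depth now 1)
Event 3 (EXEC): [IRQ2] PC=0: INC 4 -> ACC=5
Event 4 (EXEC): [IRQ2] PC=1: INC 1 -> ACC=6
Event 5 (EXEC): [IRQ2] PC=2: IRET -> resume MAIN at PC=1 (depth now 0)
Event 6 (EXEC): [MAIN] PC=1: NOP
Event 7 (EXEC): [MAIN] PC=2: NOP
Event 8 (EXEC): [MAIN] PC=3: DEC 1 -> ACC=5
Event 9 (EXEC): [MAIN] PC=4: HALT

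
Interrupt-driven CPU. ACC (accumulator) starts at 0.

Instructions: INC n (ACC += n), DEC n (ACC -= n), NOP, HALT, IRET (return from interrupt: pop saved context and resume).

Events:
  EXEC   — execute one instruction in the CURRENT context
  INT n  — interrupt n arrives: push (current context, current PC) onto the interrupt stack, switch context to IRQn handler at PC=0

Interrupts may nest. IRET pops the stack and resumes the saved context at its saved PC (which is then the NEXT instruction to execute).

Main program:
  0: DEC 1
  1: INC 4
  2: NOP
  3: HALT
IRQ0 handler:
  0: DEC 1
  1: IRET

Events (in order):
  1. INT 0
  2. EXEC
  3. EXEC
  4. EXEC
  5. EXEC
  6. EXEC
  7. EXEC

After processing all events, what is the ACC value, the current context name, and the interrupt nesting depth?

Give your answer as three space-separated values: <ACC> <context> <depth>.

Event 1 (INT 0): INT 0 arrives: push (MAIN, PC=0), enter IRQ0 at PC=0 (depth now 1)
Event 2 (EXEC): [IRQ0] PC=0: DEC 1 -> ACC=-1
Event 3 (EXEC): [IRQ0] PC=1: IRET -> resume MAIN at PC=0 (depth now 0)
Event 4 (EXEC): [MAIN] PC=0: DEC 1 -> ACC=-2
Event 5 (EXEC): [MAIN] PC=1: INC 4 -> ACC=2
Event 6 (EXEC): [MAIN] PC=2: NOP
Event 7 (EXEC): [MAIN] PC=3: HALT

Answer: 2 MAIN 0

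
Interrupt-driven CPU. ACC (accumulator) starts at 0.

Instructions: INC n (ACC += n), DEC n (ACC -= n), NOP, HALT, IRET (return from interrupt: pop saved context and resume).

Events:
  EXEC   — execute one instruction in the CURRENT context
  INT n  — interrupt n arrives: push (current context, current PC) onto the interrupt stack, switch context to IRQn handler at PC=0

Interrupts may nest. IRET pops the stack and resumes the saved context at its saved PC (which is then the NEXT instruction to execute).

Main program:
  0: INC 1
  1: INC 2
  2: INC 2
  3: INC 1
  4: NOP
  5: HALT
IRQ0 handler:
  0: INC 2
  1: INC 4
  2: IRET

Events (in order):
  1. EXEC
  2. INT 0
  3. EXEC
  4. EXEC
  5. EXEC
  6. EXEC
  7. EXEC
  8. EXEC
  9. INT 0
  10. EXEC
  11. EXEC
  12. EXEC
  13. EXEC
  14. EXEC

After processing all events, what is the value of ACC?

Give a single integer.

Event 1 (EXEC): [MAIN] PC=0: INC 1 -> ACC=1
Event 2 (INT 0): INT 0 arrives: push (MAIN, PC=1), enter IRQ0 at PC=0 (depth now 1)
Event 3 (EXEC): [IRQ0] PC=0: INC 2 -> ACC=3
Event 4 (EXEC): [IRQ0] PC=1: INC 4 -> ACC=7
Event 5 (EXEC): [IRQ0] PC=2: IRET -> resume MAIN at PC=1 (depth now 0)
Event 6 (EXEC): [MAIN] PC=1: INC 2 -> ACC=9
Event 7 (EXEC): [MAIN] PC=2: INC 2 -> ACC=11
Event 8 (EXEC): [MAIN] PC=3: INC 1 -> ACC=12
Event 9 (INT 0): INT 0 arrives: push (MAIN, PC=4), enter IRQ0 at PC=0 (depth now 1)
Event 10 (EXEC): [IRQ0] PC=0: INC 2 -> ACC=14
Event 11 (EXEC): [IRQ0] PC=1: INC 4 -> ACC=18
Event 12 (EXEC): [IRQ0] PC=2: IRET -> resume MAIN at PC=4 (depth now 0)
Event 13 (EXEC): [MAIN] PC=4: NOP
Event 14 (EXEC): [MAIN] PC=5: HALT

Answer: 18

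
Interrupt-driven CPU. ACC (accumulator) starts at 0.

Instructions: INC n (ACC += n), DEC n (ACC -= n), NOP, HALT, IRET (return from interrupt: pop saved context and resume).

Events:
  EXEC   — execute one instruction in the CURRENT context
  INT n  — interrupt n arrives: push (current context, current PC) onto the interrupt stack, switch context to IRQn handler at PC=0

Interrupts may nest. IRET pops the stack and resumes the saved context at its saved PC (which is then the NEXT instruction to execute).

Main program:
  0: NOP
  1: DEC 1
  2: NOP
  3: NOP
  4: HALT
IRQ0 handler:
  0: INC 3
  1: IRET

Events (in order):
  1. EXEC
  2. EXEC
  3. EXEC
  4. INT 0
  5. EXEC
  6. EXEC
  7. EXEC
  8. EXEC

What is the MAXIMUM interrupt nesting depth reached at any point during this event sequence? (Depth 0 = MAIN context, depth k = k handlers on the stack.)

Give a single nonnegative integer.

Event 1 (EXEC): [MAIN] PC=0: NOP [depth=0]
Event 2 (EXEC): [MAIN] PC=1: DEC 1 -> ACC=-1 [depth=0]
Event 3 (EXEC): [MAIN] PC=2: NOP [depth=0]
Event 4 (INT 0): INT 0 arrives: push (MAIN, PC=3), enter IRQ0 at PC=0 (depth now 1) [depth=1]
Event 5 (EXEC): [IRQ0] PC=0: INC 3 -> ACC=2 [depth=1]
Event 6 (EXEC): [IRQ0] PC=1: IRET -> resume MAIN at PC=3 (depth now 0) [depth=0]
Event 7 (EXEC): [MAIN] PC=3: NOP [depth=0]
Event 8 (EXEC): [MAIN] PC=4: HALT [depth=0]
Max depth observed: 1

Answer: 1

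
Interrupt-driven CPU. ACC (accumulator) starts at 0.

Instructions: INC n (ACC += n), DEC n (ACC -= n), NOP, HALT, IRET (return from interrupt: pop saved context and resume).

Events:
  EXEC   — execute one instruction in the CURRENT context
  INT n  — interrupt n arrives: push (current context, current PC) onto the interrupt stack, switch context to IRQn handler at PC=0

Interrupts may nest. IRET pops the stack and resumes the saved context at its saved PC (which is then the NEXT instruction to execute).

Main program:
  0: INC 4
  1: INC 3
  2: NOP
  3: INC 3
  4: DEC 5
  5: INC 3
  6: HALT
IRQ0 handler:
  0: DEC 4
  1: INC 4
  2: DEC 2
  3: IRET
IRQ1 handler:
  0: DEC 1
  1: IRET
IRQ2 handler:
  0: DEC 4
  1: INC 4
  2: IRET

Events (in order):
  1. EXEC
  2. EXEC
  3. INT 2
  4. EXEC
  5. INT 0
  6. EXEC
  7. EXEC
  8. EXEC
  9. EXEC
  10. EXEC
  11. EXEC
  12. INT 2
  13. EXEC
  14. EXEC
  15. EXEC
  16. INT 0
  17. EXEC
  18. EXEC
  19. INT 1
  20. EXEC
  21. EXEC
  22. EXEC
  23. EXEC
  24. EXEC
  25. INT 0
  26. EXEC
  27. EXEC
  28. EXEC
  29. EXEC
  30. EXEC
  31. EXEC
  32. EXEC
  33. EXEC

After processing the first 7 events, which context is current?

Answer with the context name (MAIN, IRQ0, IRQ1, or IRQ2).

Answer: IRQ0

Derivation:
Event 1 (EXEC): [MAIN] PC=0: INC 4 -> ACC=4
Event 2 (EXEC): [MAIN] PC=1: INC 3 -> ACC=7
Event 3 (INT 2): INT 2 arrives: push (MAIN, PC=2), enter IRQ2 at PC=0 (depth now 1)
Event 4 (EXEC): [IRQ2] PC=0: DEC 4 -> ACC=3
Event 5 (INT 0): INT 0 arrives: push (IRQ2, PC=1), enter IRQ0 at PC=0 (depth now 2)
Event 6 (EXEC): [IRQ0] PC=0: DEC 4 -> ACC=-1
Event 7 (EXEC): [IRQ0] PC=1: INC 4 -> ACC=3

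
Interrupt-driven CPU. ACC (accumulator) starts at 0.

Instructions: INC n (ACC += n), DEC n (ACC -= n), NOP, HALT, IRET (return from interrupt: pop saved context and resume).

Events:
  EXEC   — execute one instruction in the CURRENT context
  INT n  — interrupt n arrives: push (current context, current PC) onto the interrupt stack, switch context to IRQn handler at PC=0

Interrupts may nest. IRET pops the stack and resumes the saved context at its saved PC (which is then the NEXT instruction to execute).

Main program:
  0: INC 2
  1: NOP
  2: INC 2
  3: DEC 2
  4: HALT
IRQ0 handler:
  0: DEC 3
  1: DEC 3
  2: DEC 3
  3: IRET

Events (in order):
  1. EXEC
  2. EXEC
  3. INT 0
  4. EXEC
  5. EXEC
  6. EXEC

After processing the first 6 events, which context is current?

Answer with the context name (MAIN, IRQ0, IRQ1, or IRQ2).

Event 1 (EXEC): [MAIN] PC=0: INC 2 -> ACC=2
Event 2 (EXEC): [MAIN] PC=1: NOP
Event 3 (INT 0): INT 0 arrives: push (MAIN, PC=2), enter IRQ0 at PC=0 (depth now 1)
Event 4 (EXEC): [IRQ0] PC=0: DEC 3 -> ACC=-1
Event 5 (EXEC): [IRQ0] PC=1: DEC 3 -> ACC=-4
Event 6 (EXEC): [IRQ0] PC=2: DEC 3 -> ACC=-7

Answer: IRQ0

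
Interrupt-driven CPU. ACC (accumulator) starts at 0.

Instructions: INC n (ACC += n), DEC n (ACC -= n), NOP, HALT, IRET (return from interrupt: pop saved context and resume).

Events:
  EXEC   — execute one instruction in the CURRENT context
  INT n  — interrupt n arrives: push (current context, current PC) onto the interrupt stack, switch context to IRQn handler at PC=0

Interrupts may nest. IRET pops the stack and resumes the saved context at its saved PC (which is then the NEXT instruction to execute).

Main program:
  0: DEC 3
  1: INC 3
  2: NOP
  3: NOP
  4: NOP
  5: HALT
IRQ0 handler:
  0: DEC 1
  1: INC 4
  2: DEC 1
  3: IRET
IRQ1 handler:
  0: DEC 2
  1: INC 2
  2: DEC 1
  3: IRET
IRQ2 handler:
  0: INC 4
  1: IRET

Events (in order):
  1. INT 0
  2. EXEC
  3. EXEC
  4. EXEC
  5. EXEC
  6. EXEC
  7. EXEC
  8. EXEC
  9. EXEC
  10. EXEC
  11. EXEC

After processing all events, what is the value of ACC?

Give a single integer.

Answer: 2

Derivation:
Event 1 (INT 0): INT 0 arrives: push (MAIN, PC=0), enter IRQ0 at PC=0 (depth now 1)
Event 2 (EXEC): [IRQ0] PC=0: DEC 1 -> ACC=-1
Event 3 (EXEC): [IRQ0] PC=1: INC 4 -> ACC=3
Event 4 (EXEC): [IRQ0] PC=2: DEC 1 -> ACC=2
Event 5 (EXEC): [IRQ0] PC=3: IRET -> resume MAIN at PC=0 (depth now 0)
Event 6 (EXEC): [MAIN] PC=0: DEC 3 -> ACC=-1
Event 7 (EXEC): [MAIN] PC=1: INC 3 -> ACC=2
Event 8 (EXEC): [MAIN] PC=2: NOP
Event 9 (EXEC): [MAIN] PC=3: NOP
Event 10 (EXEC): [MAIN] PC=4: NOP
Event 11 (EXEC): [MAIN] PC=5: HALT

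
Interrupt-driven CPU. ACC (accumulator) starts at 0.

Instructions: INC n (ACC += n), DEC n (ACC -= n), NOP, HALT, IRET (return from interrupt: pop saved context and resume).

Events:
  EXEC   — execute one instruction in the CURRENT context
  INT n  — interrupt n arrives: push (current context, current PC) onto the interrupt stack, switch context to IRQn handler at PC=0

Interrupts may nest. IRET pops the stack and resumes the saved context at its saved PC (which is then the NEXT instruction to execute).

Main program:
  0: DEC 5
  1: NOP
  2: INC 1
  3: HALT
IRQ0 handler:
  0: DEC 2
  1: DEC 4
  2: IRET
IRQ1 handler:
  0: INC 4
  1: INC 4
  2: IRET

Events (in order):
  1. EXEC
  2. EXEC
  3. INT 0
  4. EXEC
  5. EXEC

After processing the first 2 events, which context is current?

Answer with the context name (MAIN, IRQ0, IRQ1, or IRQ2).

Event 1 (EXEC): [MAIN] PC=0: DEC 5 -> ACC=-5
Event 2 (EXEC): [MAIN] PC=1: NOP

Answer: MAIN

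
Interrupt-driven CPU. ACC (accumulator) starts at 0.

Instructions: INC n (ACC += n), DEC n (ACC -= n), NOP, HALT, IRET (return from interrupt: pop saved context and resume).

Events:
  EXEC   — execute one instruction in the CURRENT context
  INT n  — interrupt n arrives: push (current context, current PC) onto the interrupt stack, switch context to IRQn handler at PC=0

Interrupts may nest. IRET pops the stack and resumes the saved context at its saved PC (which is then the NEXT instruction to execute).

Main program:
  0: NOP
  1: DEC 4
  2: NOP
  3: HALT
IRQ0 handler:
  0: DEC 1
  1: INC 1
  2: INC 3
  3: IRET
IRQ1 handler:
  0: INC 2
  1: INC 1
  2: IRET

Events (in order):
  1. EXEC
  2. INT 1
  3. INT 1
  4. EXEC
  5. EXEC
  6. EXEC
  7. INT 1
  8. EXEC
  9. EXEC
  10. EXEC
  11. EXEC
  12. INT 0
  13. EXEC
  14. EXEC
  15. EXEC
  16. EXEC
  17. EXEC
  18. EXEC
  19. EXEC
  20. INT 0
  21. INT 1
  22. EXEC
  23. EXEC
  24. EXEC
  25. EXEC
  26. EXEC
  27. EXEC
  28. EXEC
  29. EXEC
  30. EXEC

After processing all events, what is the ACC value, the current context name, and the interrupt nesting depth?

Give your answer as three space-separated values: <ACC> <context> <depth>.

Answer: 14 MAIN 0

Derivation:
Event 1 (EXEC): [MAIN] PC=0: NOP
Event 2 (INT 1): INT 1 arrives: push (MAIN, PC=1), enter IRQ1 at PC=0 (depth now 1)
Event 3 (INT 1): INT 1 arrives: push (IRQ1, PC=0), enter IRQ1 at PC=0 (depth now 2)
Event 4 (EXEC): [IRQ1] PC=0: INC 2 -> ACC=2
Event 5 (EXEC): [IRQ1] PC=1: INC 1 -> ACC=3
Event 6 (EXEC): [IRQ1] PC=2: IRET -> resume IRQ1 at PC=0 (depth now 1)
Event 7 (INT 1): INT 1 arrives: push (IRQ1, PC=0), enter IRQ1 at PC=0 (depth now 2)
Event 8 (EXEC): [IRQ1] PC=0: INC 2 -> ACC=5
Event 9 (EXEC): [IRQ1] PC=1: INC 1 -> ACC=6
Event 10 (EXEC): [IRQ1] PC=2: IRET -> resume IRQ1 at PC=0 (depth now 1)
Event 11 (EXEC): [IRQ1] PC=0: INC 2 -> ACC=8
Event 12 (INT 0): INT 0 arrives: push (IRQ1, PC=1), enter IRQ0 at PC=0 (depth now 2)
Event 13 (EXEC): [IRQ0] PC=0: DEC 1 -> ACC=7
Event 14 (EXEC): [IRQ0] PC=1: INC 1 -> ACC=8
Event 15 (EXEC): [IRQ0] PC=2: INC 3 -> ACC=11
Event 16 (EXEC): [IRQ0] PC=3: IRET -> resume IRQ1 at PC=1 (depth now 1)
Event 17 (EXEC): [IRQ1] PC=1: INC 1 -> ACC=12
Event 18 (EXEC): [IRQ1] PC=2: IRET -> resume MAIN at PC=1 (depth now 0)
Event 19 (EXEC): [MAIN] PC=1: DEC 4 -> ACC=8
Event 20 (INT 0): INT 0 arrives: push (MAIN, PC=2), enter IRQ0 at PC=0 (depth now 1)
Event 21 (INT 1): INT 1 arrives: push (IRQ0, PC=0), enter IRQ1 at PC=0 (depth now 2)
Event 22 (EXEC): [IRQ1] PC=0: INC 2 -> ACC=10
Event 23 (EXEC): [IRQ1] PC=1: INC 1 -> ACC=11
Event 24 (EXEC): [IRQ1] PC=2: IRET -> resume IRQ0 at PC=0 (depth now 1)
Event 25 (EXEC): [IRQ0] PC=0: DEC 1 -> ACC=10
Event 26 (EXEC): [IRQ0] PC=1: INC 1 -> ACC=11
Event 27 (EXEC): [IRQ0] PC=2: INC 3 -> ACC=14
Event 28 (EXEC): [IRQ0] PC=3: IRET -> resume MAIN at PC=2 (depth now 0)
Event 29 (EXEC): [MAIN] PC=2: NOP
Event 30 (EXEC): [MAIN] PC=3: HALT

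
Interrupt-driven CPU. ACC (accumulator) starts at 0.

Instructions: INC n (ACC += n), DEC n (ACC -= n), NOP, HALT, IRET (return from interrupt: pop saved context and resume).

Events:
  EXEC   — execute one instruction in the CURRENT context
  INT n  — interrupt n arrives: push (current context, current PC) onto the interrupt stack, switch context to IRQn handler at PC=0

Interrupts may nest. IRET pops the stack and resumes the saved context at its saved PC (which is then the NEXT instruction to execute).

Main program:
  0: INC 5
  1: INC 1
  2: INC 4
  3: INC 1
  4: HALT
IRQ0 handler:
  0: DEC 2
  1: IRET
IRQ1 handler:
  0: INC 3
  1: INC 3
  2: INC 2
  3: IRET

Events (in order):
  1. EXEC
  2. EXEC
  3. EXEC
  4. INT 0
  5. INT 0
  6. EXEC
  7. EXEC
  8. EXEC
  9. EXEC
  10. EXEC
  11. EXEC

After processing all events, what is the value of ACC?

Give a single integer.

Event 1 (EXEC): [MAIN] PC=0: INC 5 -> ACC=5
Event 2 (EXEC): [MAIN] PC=1: INC 1 -> ACC=6
Event 3 (EXEC): [MAIN] PC=2: INC 4 -> ACC=10
Event 4 (INT 0): INT 0 arrives: push (MAIN, PC=3), enter IRQ0 at PC=0 (depth now 1)
Event 5 (INT 0): INT 0 arrives: push (IRQ0, PC=0), enter IRQ0 at PC=0 (depth now 2)
Event 6 (EXEC): [IRQ0] PC=0: DEC 2 -> ACC=8
Event 7 (EXEC): [IRQ0] PC=1: IRET -> resume IRQ0 at PC=0 (depth now 1)
Event 8 (EXEC): [IRQ0] PC=0: DEC 2 -> ACC=6
Event 9 (EXEC): [IRQ0] PC=1: IRET -> resume MAIN at PC=3 (depth now 0)
Event 10 (EXEC): [MAIN] PC=3: INC 1 -> ACC=7
Event 11 (EXEC): [MAIN] PC=4: HALT

Answer: 7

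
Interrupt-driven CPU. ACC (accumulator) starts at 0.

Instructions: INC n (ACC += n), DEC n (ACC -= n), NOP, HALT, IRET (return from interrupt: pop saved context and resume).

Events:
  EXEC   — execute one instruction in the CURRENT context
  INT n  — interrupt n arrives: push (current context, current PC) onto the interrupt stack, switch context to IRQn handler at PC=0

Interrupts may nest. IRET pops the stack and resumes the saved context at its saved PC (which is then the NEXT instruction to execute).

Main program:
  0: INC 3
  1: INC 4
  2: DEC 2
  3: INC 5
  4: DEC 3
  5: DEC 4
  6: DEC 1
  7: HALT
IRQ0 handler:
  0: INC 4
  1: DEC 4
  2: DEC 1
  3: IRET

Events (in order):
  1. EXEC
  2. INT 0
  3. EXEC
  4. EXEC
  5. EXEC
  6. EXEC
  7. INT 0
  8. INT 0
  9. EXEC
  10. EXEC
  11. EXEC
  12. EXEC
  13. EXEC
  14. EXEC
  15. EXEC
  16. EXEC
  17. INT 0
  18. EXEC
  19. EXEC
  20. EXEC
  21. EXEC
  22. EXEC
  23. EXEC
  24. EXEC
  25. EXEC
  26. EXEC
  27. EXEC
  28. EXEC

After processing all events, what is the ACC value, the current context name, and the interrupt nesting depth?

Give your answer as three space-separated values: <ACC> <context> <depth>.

Answer: -2 MAIN 0

Derivation:
Event 1 (EXEC): [MAIN] PC=0: INC 3 -> ACC=3
Event 2 (INT 0): INT 0 arrives: push (MAIN, PC=1), enter IRQ0 at PC=0 (depth now 1)
Event 3 (EXEC): [IRQ0] PC=0: INC 4 -> ACC=7
Event 4 (EXEC): [IRQ0] PC=1: DEC 4 -> ACC=3
Event 5 (EXEC): [IRQ0] PC=2: DEC 1 -> ACC=2
Event 6 (EXEC): [IRQ0] PC=3: IRET -> resume MAIN at PC=1 (depth now 0)
Event 7 (INT 0): INT 0 arrives: push (MAIN, PC=1), enter IRQ0 at PC=0 (depth now 1)
Event 8 (INT 0): INT 0 arrives: push (IRQ0, PC=0), enter IRQ0 at PC=0 (depth now 2)
Event 9 (EXEC): [IRQ0] PC=0: INC 4 -> ACC=6
Event 10 (EXEC): [IRQ0] PC=1: DEC 4 -> ACC=2
Event 11 (EXEC): [IRQ0] PC=2: DEC 1 -> ACC=1
Event 12 (EXEC): [IRQ0] PC=3: IRET -> resume IRQ0 at PC=0 (depth now 1)
Event 13 (EXEC): [IRQ0] PC=0: INC 4 -> ACC=5
Event 14 (EXEC): [IRQ0] PC=1: DEC 4 -> ACC=1
Event 15 (EXEC): [IRQ0] PC=2: DEC 1 -> ACC=0
Event 16 (EXEC): [IRQ0] PC=3: IRET -> resume MAIN at PC=1 (depth now 0)
Event 17 (INT 0): INT 0 arrives: push (MAIN, PC=1), enter IRQ0 at PC=0 (depth now 1)
Event 18 (EXEC): [IRQ0] PC=0: INC 4 -> ACC=4
Event 19 (EXEC): [IRQ0] PC=1: DEC 4 -> ACC=0
Event 20 (EXEC): [IRQ0] PC=2: DEC 1 -> ACC=-1
Event 21 (EXEC): [IRQ0] PC=3: IRET -> resume MAIN at PC=1 (depth now 0)
Event 22 (EXEC): [MAIN] PC=1: INC 4 -> ACC=3
Event 23 (EXEC): [MAIN] PC=2: DEC 2 -> ACC=1
Event 24 (EXEC): [MAIN] PC=3: INC 5 -> ACC=6
Event 25 (EXEC): [MAIN] PC=4: DEC 3 -> ACC=3
Event 26 (EXEC): [MAIN] PC=5: DEC 4 -> ACC=-1
Event 27 (EXEC): [MAIN] PC=6: DEC 1 -> ACC=-2
Event 28 (EXEC): [MAIN] PC=7: HALT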